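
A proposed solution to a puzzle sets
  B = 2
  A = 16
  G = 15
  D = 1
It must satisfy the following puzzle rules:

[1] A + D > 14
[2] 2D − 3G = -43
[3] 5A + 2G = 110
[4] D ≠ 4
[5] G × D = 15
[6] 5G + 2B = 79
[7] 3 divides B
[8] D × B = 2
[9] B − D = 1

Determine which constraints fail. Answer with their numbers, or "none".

Violated: 7.

[1] A + D = 16 + 1 = 17; 17 > 14  OK
[2] 2D − 3G = 2(1) − 3(15) = -43  OK
[3] 5A + 2G = 5(16) + 2(15) = 110  OK
[4] D = 1, and 1 ≠ 4  OK
[5] G × D = 15 × 1 = 15  OK
[6] 5G + 2B = 5(15) + 2(2) = 79  OK
[7] 2 = 3×0 + 2, so 3 does not divide 2  FAIL
[8] D × B = 1 × 2 = 2  OK
[9] B − D = 2 − 1 = 1  OK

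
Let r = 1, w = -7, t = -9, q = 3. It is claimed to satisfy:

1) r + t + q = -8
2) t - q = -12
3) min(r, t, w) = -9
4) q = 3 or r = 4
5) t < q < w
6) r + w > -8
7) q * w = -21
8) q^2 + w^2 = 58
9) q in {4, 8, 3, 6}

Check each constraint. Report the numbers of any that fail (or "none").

1) r + t + q = 1 + (-9) + 3 = -5, not -8 — violated.
2) t - q = -9 - 3 = -12 — satisfied.
3) min(1, -9, -7) = -9 — satisfied.
4) q = 3 = 3 (first disjunct) — satisfied.
5) values -9, 3, -7; q = 3 is not < w = -7 — violated.
6) r + w = 1 + (-7) = -6; -6 > -8 — satisfied.
7) q * w = 3 * (-7) = -21 — satisfied.
8) q^2 + w^2 = 3^2 + (-7)^2 = 9 + 49 = 58 — satisfied.
9) q = 3 is in {4, 8, 3, 6} — satisfied.

Constraints 1, 5 do not hold.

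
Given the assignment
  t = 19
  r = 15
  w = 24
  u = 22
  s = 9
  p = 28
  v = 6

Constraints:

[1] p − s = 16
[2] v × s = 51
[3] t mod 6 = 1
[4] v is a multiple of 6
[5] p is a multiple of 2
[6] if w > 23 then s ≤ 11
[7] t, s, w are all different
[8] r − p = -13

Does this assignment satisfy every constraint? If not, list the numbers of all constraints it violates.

The assignment fails constraints 1 and 2.

[1] p − s = 28 − 9 = 19, not 16  FAIL
[2] v × s = 6 × 9 = 54, not 51  FAIL
[3] 19 mod 6 = 1  OK
[4] 6 / 6 = 1, so 6 divides 6  OK
[5] 28 / 2 = 14, so 2 divides 28  OK
[6] w = 24 > 23, so we need s ≤ 11; s = 9 ≤ 11  OK
[7] values 19, 9, 24 are pairwise distinct  OK
[8] r − p = 15 − 28 = -13  OK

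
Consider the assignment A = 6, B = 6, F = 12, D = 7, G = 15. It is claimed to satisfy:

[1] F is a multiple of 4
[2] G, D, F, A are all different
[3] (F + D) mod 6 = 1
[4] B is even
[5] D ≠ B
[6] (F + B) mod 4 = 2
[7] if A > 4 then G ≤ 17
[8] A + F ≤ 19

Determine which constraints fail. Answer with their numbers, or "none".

None — every constraint holds.

[1] 12 / 4 = 3, so 4 divides 12 — holds.
[2] values 15, 7, 12, 6 are pairwise distinct — holds.
[3] F + D = 19; 19 mod 6 = 1 — holds.
[4] B = 6 is even — holds.
[5] D = 7, B = 6; distinct — holds.
[6] F + B = 18; 18 mod 4 = 2 — holds.
[7] A = 6 > 4, so we need G ≤ 17; G = 15 ≤ 17 — holds.
[8] A + F = 6 + 12 = 18; 18 ≤ 19 — holds.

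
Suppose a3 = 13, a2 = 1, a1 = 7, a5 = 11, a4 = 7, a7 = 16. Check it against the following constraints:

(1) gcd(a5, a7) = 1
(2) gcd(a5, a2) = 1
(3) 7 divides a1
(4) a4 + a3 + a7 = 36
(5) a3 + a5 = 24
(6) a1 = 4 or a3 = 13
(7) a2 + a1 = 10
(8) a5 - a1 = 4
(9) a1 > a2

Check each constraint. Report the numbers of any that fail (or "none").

Constraint 7 is violated.

(1) gcd(11, 16) = 1 — satisfied.
(2) gcd(11, 1) = 1 — satisfied.
(3) 7 / 7 = 1, so 7 divides 7 — satisfied.
(4) a4 + a3 + a7 = 7 + 13 + 16 = 36 — satisfied.
(5) a3 + a5 = 13 + 11 = 24 — satisfied.
(6) a1 = 7 ≠ 4, but a3 = 13 = 13 (second disjunct) — satisfied.
(7) a2 + a1 = 1 + 7 = 8, not 10 — violated.
(8) a5 - a1 = 11 - 7 = 4 — satisfied.
(9) a1 = 7, a2 = 1; 7 > 1 — satisfied.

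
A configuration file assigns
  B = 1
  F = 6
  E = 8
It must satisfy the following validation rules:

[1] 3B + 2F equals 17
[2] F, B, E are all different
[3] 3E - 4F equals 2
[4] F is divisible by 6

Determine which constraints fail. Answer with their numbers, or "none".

No — constraints 1 and 3 are not satisfied.

[1] 3B + 2F = 3(1) + 2(6) = 15, not 17 — violated.
[2] values 6, 1, 8 are pairwise distinct — satisfied.
[3] 3E - 4F = 3(8) - 4(6) = 0, not 2 — violated.
[4] 6 / 6 = 1, so 6 divides 6 — satisfied.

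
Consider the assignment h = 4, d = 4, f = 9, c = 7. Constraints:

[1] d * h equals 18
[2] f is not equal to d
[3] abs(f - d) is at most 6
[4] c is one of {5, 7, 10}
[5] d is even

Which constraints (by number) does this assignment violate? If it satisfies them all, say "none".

[1] d * h = 4 * 4 = 16, not 18 — violated.
[2] f = 9, d = 4; distinct — OK.
[3] abs(9 - 4) = 5; 5 ≤ 6 — OK.
[4] c = 7 is in {5, 7, 10} — OK.
[5] d = 4 is even — OK.

The assignment fails constraint 1.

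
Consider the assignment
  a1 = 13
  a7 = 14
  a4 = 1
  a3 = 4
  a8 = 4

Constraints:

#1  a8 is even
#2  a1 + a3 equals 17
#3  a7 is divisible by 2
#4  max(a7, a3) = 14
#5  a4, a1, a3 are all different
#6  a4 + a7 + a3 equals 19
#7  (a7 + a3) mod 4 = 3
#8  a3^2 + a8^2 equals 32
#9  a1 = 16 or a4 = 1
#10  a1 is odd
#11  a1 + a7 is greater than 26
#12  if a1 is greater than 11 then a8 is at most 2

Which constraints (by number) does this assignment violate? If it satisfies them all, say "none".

#1 a8 = 4 is even — OK.
#2 a1 + a3 = 13 + 4 = 17 — OK.
#3 14 / 2 = 7, so 2 divides 14 — OK.
#4 max(14, 4) = 14 — OK.
#5 values 1, 13, 4 are pairwise distinct — OK.
#6 a4 + a7 + a3 = 1 + 14 + 4 = 19 — OK.
#7 a7 + a3 = 18; 18 mod 4 = 2, not 3 — violated.
#8 a3^2 + a8^2 = 4^2 + 4^2 = 16 + 16 = 32 — OK.
#9 a1 = 13 ≠ 16, but a4 = 1 = 1 (second disjunct) — OK.
#10 a1 = 13 is odd — OK.
#11 a1 + a7 = 13 + 14 = 27; 27 > 26 — OK.
#12 a1 = 13 > 11, so we need a8 ≤ 2; but a8 = 4 > 2 — violated.

The assignment fails constraints 7, 12.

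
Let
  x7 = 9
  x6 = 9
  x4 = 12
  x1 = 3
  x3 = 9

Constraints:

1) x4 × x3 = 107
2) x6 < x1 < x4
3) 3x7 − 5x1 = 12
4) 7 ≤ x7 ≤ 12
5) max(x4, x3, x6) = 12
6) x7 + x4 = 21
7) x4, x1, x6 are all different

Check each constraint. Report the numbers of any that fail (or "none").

1) x4 × x3 = 12 × 9 = 108, not 107 — violated.
2) values 9, 3, 12; x6 = 9 is not < x1 = 3 — violated.
3) 3x7 − 5x1 = 3(9) − 5(3) = 12 — OK.
4) x7 = 9 lies in [7, 12] — OK.
5) max(12, 9, 9) = 12 — OK.
6) x7 + x4 = 9 + 12 = 21 — OK.
7) values 12, 3, 9 are pairwise distinct — OK.

Violated: 1, 2.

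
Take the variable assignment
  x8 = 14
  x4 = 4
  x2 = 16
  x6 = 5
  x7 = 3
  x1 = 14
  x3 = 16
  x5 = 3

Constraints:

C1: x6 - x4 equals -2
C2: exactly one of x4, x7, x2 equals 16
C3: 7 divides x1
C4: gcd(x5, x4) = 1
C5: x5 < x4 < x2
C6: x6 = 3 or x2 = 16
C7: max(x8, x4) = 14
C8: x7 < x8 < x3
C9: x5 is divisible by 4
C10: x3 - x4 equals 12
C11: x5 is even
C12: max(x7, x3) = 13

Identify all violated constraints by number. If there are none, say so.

C1: x6 - x4 = 5 - 4 = 1, not -2 — violated.
C2: x4=4, x7=3, x2=16; 1 of them equals 16 — satisfied.
C3: 14 / 7 = 2, so 7 divides 14 — satisfied.
C4: gcd(3, 4) = 1 — satisfied.
C5: values 3 < 4 < 16 — satisfied.
C6: x6 = 5 ≠ 3, but x2 = 16 = 16 (second disjunct) — satisfied.
C7: max(14, 4) = 14 — satisfied.
C8: values 3 < 14 < 16 — satisfied.
C9: 3 = 4*0 + 3, so 4 does not divide 3 — violated.
C10: x3 - x4 = 16 - 4 = 12 — satisfied.
C11: x5 = 3 is odd — violated.
C12: max(3, 16) = 16, not 13 — violated.

No — constraints 1, 9, 11, and 12 are not satisfied.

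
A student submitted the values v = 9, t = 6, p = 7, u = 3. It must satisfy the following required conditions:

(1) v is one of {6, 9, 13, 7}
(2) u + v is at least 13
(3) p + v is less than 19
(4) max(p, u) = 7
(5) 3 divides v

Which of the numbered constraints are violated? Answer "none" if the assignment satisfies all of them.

(1) v = 9 is in {6, 9, 13, 7}  true
(2) u + v = 3 + 9 = 12; 12 < 13, bound 13 not met  false
(3) p + v = 7 + 9 = 16; 16 < 19  true
(4) max(7, 3) = 7  true
(5) 9 / 3 = 3, so 3 divides 9  true

Violated: 2.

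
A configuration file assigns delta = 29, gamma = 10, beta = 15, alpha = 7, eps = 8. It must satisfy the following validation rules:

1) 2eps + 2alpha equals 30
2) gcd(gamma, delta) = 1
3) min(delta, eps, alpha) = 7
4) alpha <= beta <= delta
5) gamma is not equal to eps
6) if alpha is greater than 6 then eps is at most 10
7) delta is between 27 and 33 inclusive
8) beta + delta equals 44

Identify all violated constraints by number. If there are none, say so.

1) 2eps + 2alpha = 2(8) + 2(7) = 30  yes
2) gcd(10, 29) = 1  yes
3) min(29, 8, 7) = 7  yes
4) values 7 <= 15 <= 29  yes
5) gamma = 10, eps = 8; distinct  yes
6) alpha = 7 > 6, so we need eps ≤ 10; eps = 8 ≤ 10  yes
7) delta = 29 lies in [27, 33]  yes
8) beta + delta = 15 + 29 = 44  yes

All constraints are satisfied.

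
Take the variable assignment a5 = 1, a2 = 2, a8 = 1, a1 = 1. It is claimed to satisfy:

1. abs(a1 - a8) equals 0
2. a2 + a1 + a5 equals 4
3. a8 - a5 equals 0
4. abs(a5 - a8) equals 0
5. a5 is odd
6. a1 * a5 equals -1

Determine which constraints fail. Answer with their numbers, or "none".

1. abs(1 - 1) = 0 — holds.
2. a2 + a1 + a5 = 2 + 1 + 1 = 4 — holds.
3. a8 - a5 = 1 - 1 = 0 — holds.
4. abs(1 - 1) = 0 — holds.
5. a5 = 1 is odd — holds.
6. a1 * a5 = 1 * 1 = 1, not -1 — fails.

Constraint 6 does not hold.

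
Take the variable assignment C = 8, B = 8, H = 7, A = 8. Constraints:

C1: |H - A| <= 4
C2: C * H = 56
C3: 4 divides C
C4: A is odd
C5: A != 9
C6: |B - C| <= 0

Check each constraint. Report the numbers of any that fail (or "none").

Violated: 4.

C1: |7 - 8| = 1; 1 ≤ 4 — satisfied.
C2: C * H = 8 * 7 = 56 — satisfied.
C3: 8 / 4 = 2, so 4 divides 8 — satisfied.
C4: A = 8 is even — violated.
C5: A = 8, and 8 ≠ 9 — satisfied.
C6: |8 - 8| = 0; 0 ≤ 0 — satisfied.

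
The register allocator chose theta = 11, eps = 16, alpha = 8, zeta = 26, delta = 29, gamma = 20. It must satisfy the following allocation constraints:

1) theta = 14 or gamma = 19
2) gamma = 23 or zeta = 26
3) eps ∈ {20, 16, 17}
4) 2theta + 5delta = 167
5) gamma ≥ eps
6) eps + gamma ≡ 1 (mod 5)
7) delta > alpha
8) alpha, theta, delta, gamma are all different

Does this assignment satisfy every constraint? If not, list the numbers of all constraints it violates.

The assignment fails constraint 1.

1) theta = 11 ≠ 14 and gamma = 20 ≠ 19; both disjuncts false — fails.
2) gamma = 20 ≠ 23, but zeta = 26 = 26 (second disjunct) — holds.
3) eps = 16 is in {20, 16, 17} — holds.
4) 2theta + 5delta = 2(11) + 5(29) = 167 — holds.
5) gamma = 20, eps = 16; 20 ≥ 16 — holds.
6) eps + gamma = 36; 36 mod 5 = 1 — holds.
7) delta = 29, alpha = 8; 29 > 8 — holds.
8) values 8, 11, 29, 20 are pairwise distinct — holds.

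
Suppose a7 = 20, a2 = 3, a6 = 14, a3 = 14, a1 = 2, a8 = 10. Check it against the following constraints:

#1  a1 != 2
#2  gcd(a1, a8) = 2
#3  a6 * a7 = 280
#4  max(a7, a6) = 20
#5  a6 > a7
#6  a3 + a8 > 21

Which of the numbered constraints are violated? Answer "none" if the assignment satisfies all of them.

The assignment fails constraints 1, 5.

#1 a1 = 2, but 2 is required to differ  ✗
#2 gcd(2, 10) = 2  ✓
#3 a6 * a7 = 14 * 20 = 280  ✓
#4 max(20, 14) = 20  ✓
#5 a6 = 14, a7 = 20; 14 ≤ 20 (want >)  ✗
#6 a3 + a8 = 14 + 10 = 24; 24 > 21  ✓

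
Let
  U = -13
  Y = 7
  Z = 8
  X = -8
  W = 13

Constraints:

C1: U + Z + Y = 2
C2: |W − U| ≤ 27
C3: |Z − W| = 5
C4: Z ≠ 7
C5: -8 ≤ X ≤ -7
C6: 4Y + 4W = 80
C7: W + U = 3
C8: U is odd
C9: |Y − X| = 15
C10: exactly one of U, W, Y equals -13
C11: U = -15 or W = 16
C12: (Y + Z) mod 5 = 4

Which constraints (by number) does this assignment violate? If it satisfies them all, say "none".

C1: U + Z + Y = -13 + 8 + 7 = 2 — satisfied.
C2: |13 − (-13)| = 26; 26 ≤ 27 — satisfied.
C3: |8 − 13| = 5 — satisfied.
C4: Z = 8, and 8 ≠ 7 — satisfied.
C5: X = -8 lies in [-8, -7] — satisfied.
C6: 4Y + 4W = 4(7) + 4(13) = 80 — satisfied.
C7: W + U = 13 + (-13) = 0, not 3 — violated.
C8: U = -13 is odd — satisfied.
C9: |7 − (-8)| = 15 — satisfied.
C10: U=-13, W=13, Y=7; 1 of them equals -13 — satisfied.
C11: U = -13 ≠ -15 and W = 13 ≠ 16; both disjuncts false — violated.
C12: Y + Z = 15; 15 mod 5 = 0, not 4 — violated.

No — constraints 7, 11, and 12 are not satisfied.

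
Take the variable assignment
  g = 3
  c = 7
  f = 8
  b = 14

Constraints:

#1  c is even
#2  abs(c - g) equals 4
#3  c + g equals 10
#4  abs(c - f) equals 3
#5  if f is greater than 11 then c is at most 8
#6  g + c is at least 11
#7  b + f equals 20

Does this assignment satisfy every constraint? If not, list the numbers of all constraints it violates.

#1 c = 7 is odd  FAIL
#2 abs(7 - 3) = 4  OK
#3 c + g = 7 + 3 = 10  OK
#4 abs(7 - 8) = 1, not 3  FAIL
#5 f = 8, not > 11; antecedent false, conditional vacuously true  OK
#6 g + c = 3 + 7 = 10; 10 < 11, bound 11 not met  FAIL
#7 b + f = 14 + 8 = 22, not 20  FAIL

The assignment fails constraints 1, 4, 6, and 7.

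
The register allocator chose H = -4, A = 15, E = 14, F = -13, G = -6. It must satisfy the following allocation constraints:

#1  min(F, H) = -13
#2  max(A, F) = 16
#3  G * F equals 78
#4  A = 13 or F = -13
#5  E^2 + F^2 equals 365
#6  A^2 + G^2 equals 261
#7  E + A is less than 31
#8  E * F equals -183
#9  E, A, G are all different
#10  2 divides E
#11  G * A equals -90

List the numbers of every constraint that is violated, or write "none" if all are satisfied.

#1 min(-13, -4) = -13 — holds.
#2 max(15, -13) = 15, not 16 — does not hold.
#3 G * F = -6 * (-13) = 78 — holds.
#4 A = 15 ≠ 13, but F = -13 = -13 (second disjunct) — holds.
#5 E^2 + F^2 = 14^2 + (-13)^2 = 196 + 169 = 365 — holds.
#6 A^2 + G^2 = 15^2 + (-6)^2 = 225 + 36 = 261 — holds.
#7 E + A = 14 + 15 = 29; 29 < 31 — holds.
#8 E * F = 14 * (-13) = -182, not -183 — does not hold.
#9 values 14, 15, -6 are pairwise distinct — holds.
#10 14 / 2 = 7, so 2 divides 14 — holds.
#11 G * A = -6 * 15 = -90 — holds.

Violated: 2, 8.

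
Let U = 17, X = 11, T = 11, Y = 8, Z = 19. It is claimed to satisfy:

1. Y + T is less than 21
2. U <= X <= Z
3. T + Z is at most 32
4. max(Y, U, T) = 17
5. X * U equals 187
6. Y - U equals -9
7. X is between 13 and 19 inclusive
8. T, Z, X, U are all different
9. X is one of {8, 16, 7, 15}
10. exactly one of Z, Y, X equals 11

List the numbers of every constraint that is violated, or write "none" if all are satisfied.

Constraints 2, 7, 8, 9 are violated.

1. Y + T = 8 + 11 = 19; 19 < 21 — OK.
2. values 17, 11, 19; U = 17 is not <= X = 11 — violated.
3. T + Z = 11 + 19 = 30; 30 ≤ 32 — OK.
4. max(8, 17, 11) = 17 — OK.
5. X * U = 11 * 17 = 187 — OK.
6. Y - U = 8 - 17 = -9 — OK.
7. X = 11 is outside [13, 19] — violated.
8. T = X = 11, not all different — violated.
9. X = 11 is not in {8, 16, 7, 15} — violated.
10. Z=19, Y=8, X=11; 1 of them equals 11 — OK.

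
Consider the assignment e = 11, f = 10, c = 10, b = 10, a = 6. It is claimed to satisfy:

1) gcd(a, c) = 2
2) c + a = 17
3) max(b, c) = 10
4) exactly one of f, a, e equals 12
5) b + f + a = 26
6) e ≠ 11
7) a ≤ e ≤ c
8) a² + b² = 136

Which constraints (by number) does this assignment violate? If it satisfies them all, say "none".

No — constraints 2, 4, 6, and 7 are not satisfied.

1) gcd(6, 10) = 2 — OK.
2) c + a = 10 + 6 = 16, not 17 — violated.
3) max(10, 10) = 10 — OK.
4) f=10, a=6, e=11; 0 of them equal 12, not exactly one — violated.
5) b + f + a = 10 + 10 + 6 = 26 — OK.
6) e = 11, but 11 is required to differ — violated.
7) values 6, 11, 10; e = 11 is not ≤ c = 10 — violated.
8) a² + b² = 6² + 10² = 36 + 100 = 136 — OK.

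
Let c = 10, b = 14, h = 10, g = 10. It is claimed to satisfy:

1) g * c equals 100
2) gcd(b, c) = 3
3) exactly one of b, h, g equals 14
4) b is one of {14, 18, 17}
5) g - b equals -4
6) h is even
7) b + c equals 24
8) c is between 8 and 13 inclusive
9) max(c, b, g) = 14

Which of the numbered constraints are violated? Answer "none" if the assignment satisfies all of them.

Violated: 2.

1) g * c = 10 * 10 = 100  true
2) gcd(14, 10) = 2, not 3  false
3) b=14, h=10, g=10; 1 of them equals 14  true
4) b = 14 is in {14, 18, 17}  true
5) g - b = 10 - 14 = -4  true
6) h = 10 is even  true
7) b + c = 14 + 10 = 24  true
8) c = 10 lies in [8, 13]  true
9) max(10, 14, 10) = 14  true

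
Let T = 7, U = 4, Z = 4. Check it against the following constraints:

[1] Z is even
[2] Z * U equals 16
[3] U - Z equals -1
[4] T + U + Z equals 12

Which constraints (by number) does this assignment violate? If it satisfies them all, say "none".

No — constraints 3, 4 are not satisfied.

[1] Z = 4 is even  yes
[2] Z * U = 4 * 4 = 16  yes
[3] U - Z = 4 - 4 = 0, not -1  no
[4] T + U + Z = 7 + 4 + 4 = 15, not 12  no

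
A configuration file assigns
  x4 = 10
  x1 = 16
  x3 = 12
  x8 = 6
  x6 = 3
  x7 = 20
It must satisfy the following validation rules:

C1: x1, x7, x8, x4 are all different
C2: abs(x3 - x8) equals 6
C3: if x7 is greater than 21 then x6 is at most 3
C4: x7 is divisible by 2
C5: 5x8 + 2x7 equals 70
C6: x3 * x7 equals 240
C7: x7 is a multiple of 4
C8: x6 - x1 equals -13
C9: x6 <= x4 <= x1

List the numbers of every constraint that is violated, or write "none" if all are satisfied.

C1: values 16, 20, 6, 10 are pairwise distinct  yes
C2: abs(12 - 6) = 6  yes
C3: x7 = 20, not > 21; antecedent false, conditional vacuously true  yes
C4: 20 / 2 = 10, so 2 divides 20  yes
C5: 5x8 + 2x7 = 5(6) + 2(20) = 70  yes
C6: x3 * x7 = 12 * 20 = 240  yes
C7: 20 / 4 = 5, so 4 divides 20  yes
C8: x6 - x1 = 3 - 16 = -13  yes
C9: values 3 <= 10 <= 16  yes

All constraints are satisfied.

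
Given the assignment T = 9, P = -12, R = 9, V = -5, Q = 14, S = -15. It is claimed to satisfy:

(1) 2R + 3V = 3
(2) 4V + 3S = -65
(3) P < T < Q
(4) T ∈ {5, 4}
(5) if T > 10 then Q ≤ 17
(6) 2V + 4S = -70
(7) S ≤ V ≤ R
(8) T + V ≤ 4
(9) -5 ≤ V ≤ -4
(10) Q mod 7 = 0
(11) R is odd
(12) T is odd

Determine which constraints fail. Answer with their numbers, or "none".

(1) 2R + 3V = 2(9) + 3(-5) = 3 — satisfied.
(2) 4V + 3S = 4(-5) + 3(-15) = -65 — satisfied.
(3) values -12 < 9 < 14 — satisfied.
(4) T = 9 is not in {5, 4} — violated.
(5) T = 9, not > 10; antecedent false, conditional vacuously true — satisfied.
(6) 2V + 4S = 2(-5) + 4(-15) = -70 — satisfied.
(7) values -15 ≤ -5 ≤ 9 — satisfied.
(8) T + V = 9 + (-5) = 4; 4 ≤ 4 — satisfied.
(9) V = -5 lies in [-5, -4] — satisfied.
(10) 14 mod 7 = 0 — satisfied.
(11) R = 9 is odd — satisfied.
(12) T = 9 is odd — satisfied.

Violated: 4.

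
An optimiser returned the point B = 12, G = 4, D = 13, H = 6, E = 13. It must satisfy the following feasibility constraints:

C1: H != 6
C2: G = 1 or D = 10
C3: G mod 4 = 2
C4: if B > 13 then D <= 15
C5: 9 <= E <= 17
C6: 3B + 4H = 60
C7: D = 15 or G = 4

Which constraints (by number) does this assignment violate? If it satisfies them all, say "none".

No — constraints 1, 2, 3 are not satisfied.

C1: H = 6, but 6 is required to differ — violated.
C2: G = 4 ≠ 1 and D = 13 ≠ 10; both disjuncts false — violated.
C3: 4 mod 4 = 0, not 2 — violated.
C4: B = 12, not > 13; antecedent false, conditional vacuously true — satisfied.
C5: E = 13 lies in [9, 17] — satisfied.
C6: 3B + 4H = 3(12) + 4(6) = 60 — satisfied.
C7: D = 13 ≠ 15, but G = 4 = 4 (second disjunct) — satisfied.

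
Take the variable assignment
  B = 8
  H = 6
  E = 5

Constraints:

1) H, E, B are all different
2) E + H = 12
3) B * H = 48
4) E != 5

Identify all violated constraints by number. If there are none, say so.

No — constraints 2 and 4 are not satisfied.

1) values 6, 5, 8 are pairwise distinct — holds.
2) E + H = 5 + 6 = 11, not 12 — fails.
3) B * H = 8 * 6 = 48 — holds.
4) E = 5, but 5 is required to differ — fails.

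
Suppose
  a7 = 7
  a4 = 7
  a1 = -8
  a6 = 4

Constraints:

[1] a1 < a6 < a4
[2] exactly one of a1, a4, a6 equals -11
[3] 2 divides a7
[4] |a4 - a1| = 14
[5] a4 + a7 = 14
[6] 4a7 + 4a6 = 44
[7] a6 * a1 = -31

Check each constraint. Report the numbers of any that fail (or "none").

Violated: 2, 3, 4, 7.

[1] values -8 < 4 < 7  true
[2] a1=-8, a4=7, a6=4; 0 of them equal -11, not exactly one  false
[3] 7 = 2*3 + 1, so 2 does not divide 7  false
[4] |7 - (-8)| = 15, not 14  false
[5] a4 + a7 = 7 + 7 = 14  true
[6] 4a7 + 4a6 = 4(7) + 4(4) = 44  true
[7] a6 * a1 = 4 * (-8) = -32, not -31  false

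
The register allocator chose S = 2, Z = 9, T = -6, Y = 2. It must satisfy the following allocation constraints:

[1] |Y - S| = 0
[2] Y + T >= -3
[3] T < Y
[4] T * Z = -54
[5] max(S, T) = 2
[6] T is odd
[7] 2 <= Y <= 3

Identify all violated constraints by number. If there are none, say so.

[1] |2 - 2| = 0 — satisfied.
[2] Y + T = 2 + (-6) = -4; -4 < -3, bound -3 not met — violated.
[3] T = -6, Y = 2; -6 < 2 — satisfied.
[4] T * Z = -6 * 9 = -54 — satisfied.
[5] max(2, -6) = 2 — satisfied.
[6] T = -6 is even — violated.
[7] Y = 2 lies in [2, 3] — satisfied.

Constraints 2 and 6 do not hold.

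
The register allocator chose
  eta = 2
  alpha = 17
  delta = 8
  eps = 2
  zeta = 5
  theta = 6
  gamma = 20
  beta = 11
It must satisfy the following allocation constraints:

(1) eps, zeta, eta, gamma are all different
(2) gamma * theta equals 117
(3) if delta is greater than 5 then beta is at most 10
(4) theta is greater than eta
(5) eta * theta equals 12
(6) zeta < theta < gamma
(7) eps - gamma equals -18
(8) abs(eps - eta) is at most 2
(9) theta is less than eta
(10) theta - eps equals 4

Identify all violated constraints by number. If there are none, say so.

The assignment fails constraints 1, 2, 3, 9.

(1) eps = eta = 2, not all different — violated.
(2) gamma * theta = 20 * 6 = 120, not 117 — violated.
(3) delta = 8 > 5, so we need beta ≤ 10; but beta = 11 > 10 — violated.
(4) theta = 6, eta = 2; 6 > 2 — OK.
(5) eta * theta = 2 * 6 = 12 — OK.
(6) values 5 < 6 < 20 — OK.
(7) eps - gamma = 2 - 20 = -18 — OK.
(8) abs(2 - 2) = 0; 0 ≤ 2 — OK.
(9) theta = 6, eta = 2; 6 ≥ 2 (want <) — violated.
(10) theta - eps = 6 - 2 = 4 — OK.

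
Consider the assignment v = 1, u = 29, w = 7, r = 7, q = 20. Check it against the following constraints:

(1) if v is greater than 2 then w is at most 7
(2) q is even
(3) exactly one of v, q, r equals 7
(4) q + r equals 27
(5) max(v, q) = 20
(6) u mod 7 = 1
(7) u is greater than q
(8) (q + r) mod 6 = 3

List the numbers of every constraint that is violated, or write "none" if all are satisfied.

All constraints are satisfied.

(1) v = 1, not > 2; antecedent false, conditional vacuously true  true
(2) q = 20 is even  true
(3) v=1, q=20, r=7; 1 of them equals 7  true
(4) q + r = 20 + 7 = 27  true
(5) max(1, 20) = 20  true
(6) 29 mod 7 = 1  true
(7) u = 29, q = 20; 29 > 20  true
(8) q + r = 27; 27 mod 6 = 3  true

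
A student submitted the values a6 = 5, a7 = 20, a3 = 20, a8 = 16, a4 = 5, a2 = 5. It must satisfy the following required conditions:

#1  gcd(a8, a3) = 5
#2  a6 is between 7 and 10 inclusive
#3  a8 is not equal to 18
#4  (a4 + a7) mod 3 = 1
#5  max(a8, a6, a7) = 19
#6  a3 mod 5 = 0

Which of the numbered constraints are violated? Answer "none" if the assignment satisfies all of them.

The assignment fails constraints 1, 2, 5.

#1 gcd(16, 20) = 4, not 5  ✗
#2 a6 = 5 is outside [7, 10]  ✗
#3 a8 = 16, and 16 ≠ 18  ✓
#4 a4 + a7 = 25; 25 mod 3 = 1  ✓
#5 max(16, 5, 20) = 20, not 19  ✗
#6 20 mod 5 = 0  ✓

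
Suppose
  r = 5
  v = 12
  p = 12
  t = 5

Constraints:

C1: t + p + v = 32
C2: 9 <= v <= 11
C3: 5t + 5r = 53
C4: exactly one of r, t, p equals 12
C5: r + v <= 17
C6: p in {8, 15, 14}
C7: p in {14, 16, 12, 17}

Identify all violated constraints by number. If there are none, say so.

C1: t + p + v = 5 + 12 + 12 = 29, not 32 — violated.
C2: v = 12 is outside [9, 11] — violated.
C3: 5t + 5r = 5(5) + 5(5) = 50, not 53 — violated.
C4: r=5, t=5, p=12; 1 of them equals 12 — satisfied.
C5: r + v = 5 + 12 = 17; 17 ≤ 17 — satisfied.
C6: p = 12 is not in {8, 15, 14} — violated.
C7: p = 12 is in {14, 16, 12, 17} — satisfied.

Violated: 1, 2, 3, 6.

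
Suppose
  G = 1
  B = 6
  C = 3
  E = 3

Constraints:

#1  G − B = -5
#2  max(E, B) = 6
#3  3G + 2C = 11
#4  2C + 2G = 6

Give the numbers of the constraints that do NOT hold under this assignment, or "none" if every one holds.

#1 G − B = 1 − 6 = -5 — OK.
#2 max(3, 6) = 6 — OK.
#3 3G + 2C = 3(1) + 2(3) = 9, not 11 — violated.
#4 2C + 2G = 2(3) + 2(1) = 8, not 6 — violated.

Constraints 3 and 4 do not hold.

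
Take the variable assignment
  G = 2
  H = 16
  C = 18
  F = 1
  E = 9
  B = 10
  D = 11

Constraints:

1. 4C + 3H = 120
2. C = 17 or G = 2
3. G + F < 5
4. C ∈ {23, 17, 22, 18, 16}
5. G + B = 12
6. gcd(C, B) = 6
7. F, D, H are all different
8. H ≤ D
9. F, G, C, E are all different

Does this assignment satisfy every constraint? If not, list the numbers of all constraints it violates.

No — constraints 6 and 8 are not satisfied.

1. 4C + 3H = 4(18) + 3(16) = 120  ✓
2. C = 18 ≠ 17, but G = 2 = 2 (second disjunct)  ✓
3. G + F = 2 + 1 = 3; 3 < 5  ✓
4. C = 18 is in {23, 17, 22, 18, 16}  ✓
5. G + B = 2 + 10 = 12  ✓
6. gcd(18, 10) = 2, not 6  ✗
7. values 1, 11, 16 are pairwise distinct  ✓
8. H = 16, D = 11; 16 > 11 (want ≤)  ✗
9. values 1, 2, 18, 9 are pairwise distinct  ✓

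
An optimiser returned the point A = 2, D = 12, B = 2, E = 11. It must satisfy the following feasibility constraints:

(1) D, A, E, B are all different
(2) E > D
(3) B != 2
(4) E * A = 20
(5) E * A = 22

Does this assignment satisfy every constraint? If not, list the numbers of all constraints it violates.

(1) A = B = 2, not all different  ✗
(2) E = 11, D = 12; 11 ≤ 12 (want >)  ✗
(3) B = 2, but 2 is required to differ  ✗
(4) E * A = 11 * 2 = 22, not 20  ✗
(5) E * A = 11 * 2 = 22  ✓

Violated: 1, 2, 3, 4.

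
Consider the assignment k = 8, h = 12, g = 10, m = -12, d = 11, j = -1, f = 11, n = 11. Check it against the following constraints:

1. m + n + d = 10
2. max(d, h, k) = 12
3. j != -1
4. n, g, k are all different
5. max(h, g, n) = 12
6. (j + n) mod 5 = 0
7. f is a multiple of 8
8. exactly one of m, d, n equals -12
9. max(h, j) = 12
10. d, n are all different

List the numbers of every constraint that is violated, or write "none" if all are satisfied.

1. m + n + d = -12 + 11 + 11 = 10  true
2. max(11, 12, 8) = 12  true
3. j = -1, but -1 is required to differ  false
4. values 11, 10, 8 are pairwise distinct  true
5. max(12, 10, 11) = 12  true
6. j + n = 10; 10 mod 5 = 0  true
7. 11 = 8*1 + 3, so 8 does not divide 11  false
8. m=-12, d=11, n=11; 1 of them equals -12  true
9. max(12, -1) = 12  true
10. d = n = 11, not all different  false

No — constraints 3, 7, and 10 are not satisfied.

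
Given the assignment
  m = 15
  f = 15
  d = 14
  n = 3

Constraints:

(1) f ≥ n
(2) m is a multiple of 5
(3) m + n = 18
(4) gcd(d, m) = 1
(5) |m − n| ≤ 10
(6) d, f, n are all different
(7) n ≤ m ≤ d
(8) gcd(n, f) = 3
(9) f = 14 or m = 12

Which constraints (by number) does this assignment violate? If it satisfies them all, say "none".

(1) f = 15, n = 3; 15 ≥ 3 — holds.
(2) 15 / 5 = 3, so 5 divides 15 — holds.
(3) m + n = 15 + 3 = 18 — holds.
(4) gcd(14, 15) = 1 — holds.
(5) |15 − 3| = 12; 12 > 10, exceeds bound 10 — fails.
(6) values 14, 15, 3 are pairwise distinct — holds.
(7) values 3, 15, 14; m = 15 is not ≤ d = 14 — fails.
(8) gcd(3, 15) = 3 — holds.
(9) f = 15 ≠ 14 and m = 15 ≠ 12; both disjuncts false — fails.

Constraints 5, 7, and 9 are violated.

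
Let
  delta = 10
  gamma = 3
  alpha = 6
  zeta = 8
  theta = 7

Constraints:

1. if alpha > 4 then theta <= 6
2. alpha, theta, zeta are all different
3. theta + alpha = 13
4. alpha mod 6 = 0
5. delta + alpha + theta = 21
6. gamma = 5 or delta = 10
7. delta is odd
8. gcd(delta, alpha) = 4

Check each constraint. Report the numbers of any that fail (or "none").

1. alpha = 6 > 4, so we need theta ≤ 6; but theta = 7 > 6 — violated.
2. values 6, 7, 8 are pairwise distinct — satisfied.
3. theta + alpha = 7 + 6 = 13 — satisfied.
4. 6 mod 6 = 0 — satisfied.
5. delta + alpha + theta = 10 + 6 + 7 = 23, not 21 — violated.
6. gamma = 3 ≠ 5, but delta = 10 = 10 (second disjunct) — satisfied.
7. delta = 10 is even — violated.
8. gcd(10, 6) = 2, not 4 — violated.

Violated: 1, 5, 7, 8.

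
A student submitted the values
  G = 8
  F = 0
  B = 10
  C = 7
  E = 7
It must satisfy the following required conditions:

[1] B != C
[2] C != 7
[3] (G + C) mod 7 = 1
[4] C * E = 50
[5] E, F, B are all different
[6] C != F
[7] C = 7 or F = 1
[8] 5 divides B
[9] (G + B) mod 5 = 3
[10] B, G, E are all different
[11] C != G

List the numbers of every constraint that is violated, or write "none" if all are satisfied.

Constraints 2, 4 are violated.

[1] B = 10, C = 7; distinct — holds.
[2] C = 7, but 7 is required to differ — does not hold.
[3] G + C = 15; 15 mod 7 = 1 — holds.
[4] C * E = 7 * 7 = 49, not 50 — does not hold.
[5] values 7, 0, 10 are pairwise distinct — holds.
[6] C = 7, F = 0; distinct — holds.
[7] C = 7 = 7 (first disjunct) — holds.
[8] 10 / 5 = 2, so 5 divides 10 — holds.
[9] G + B = 18; 18 mod 5 = 3 — holds.
[10] values 10, 8, 7 are pairwise distinct — holds.
[11] C = 7, G = 8; distinct — holds.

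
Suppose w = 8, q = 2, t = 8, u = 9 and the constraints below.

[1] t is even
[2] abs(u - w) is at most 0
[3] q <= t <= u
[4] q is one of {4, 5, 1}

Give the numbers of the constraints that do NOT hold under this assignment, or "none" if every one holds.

Constraints 2 and 4 are violated.

[1] t = 8 is even — satisfied.
[2] abs(9 - 8) = 1; 1 > 0, exceeds bound 0 — violated.
[3] values 2 <= 8 <= 9 — satisfied.
[4] q = 2 is not in {4, 5, 1} — violated.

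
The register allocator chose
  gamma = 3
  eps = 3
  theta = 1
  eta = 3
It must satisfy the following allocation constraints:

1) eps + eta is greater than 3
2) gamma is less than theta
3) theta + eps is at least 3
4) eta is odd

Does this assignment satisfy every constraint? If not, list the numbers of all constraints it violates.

1) eps + eta = 3 + 3 = 6; 6 > 3 — satisfied.
2) gamma = 3, theta = 1; 3 ≥ 1 (want <) — violated.
3) theta + eps = 1 + 3 = 4; 4 ≥ 3 — satisfied.
4) eta = 3 is odd — satisfied.

Violated: 2.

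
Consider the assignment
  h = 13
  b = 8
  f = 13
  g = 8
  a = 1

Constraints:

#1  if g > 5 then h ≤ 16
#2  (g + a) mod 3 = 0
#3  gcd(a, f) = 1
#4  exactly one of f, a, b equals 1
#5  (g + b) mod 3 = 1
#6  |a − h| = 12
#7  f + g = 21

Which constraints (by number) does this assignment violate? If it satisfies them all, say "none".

#1 g = 8 > 5, so we need h ≤ 16; h = 13 ≤ 16  yes
#2 g + a = 9; 9 mod 3 = 0  yes
#3 gcd(1, 13) = 1  yes
#4 f=13, a=1, b=8; 1 of them equals 1  yes
#5 g + b = 16; 16 mod 3 = 1  yes
#6 |1 − 13| = 12  yes
#7 f + g = 13 + 8 = 21  yes

The assignment satisfies every constraint.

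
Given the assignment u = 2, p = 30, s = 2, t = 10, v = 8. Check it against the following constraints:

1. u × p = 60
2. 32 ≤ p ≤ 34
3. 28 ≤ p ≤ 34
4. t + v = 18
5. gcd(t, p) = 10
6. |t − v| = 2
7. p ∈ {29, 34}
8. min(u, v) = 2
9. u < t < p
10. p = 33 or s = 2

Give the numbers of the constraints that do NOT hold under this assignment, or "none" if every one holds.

Constraints 2, 7 are violated.

1. u × p = 2 × 30 = 60  ✔
2. p = 30 is outside [32, 34]  ✘
3. p = 30 lies in [28, 34]  ✔
4. t + v = 10 + 8 = 18  ✔
5. gcd(10, 30) = 10  ✔
6. |10 − 8| = 2  ✔
7. p = 30 is not in {29, 34}  ✘
8. min(2, 8) = 2  ✔
9. values 2 < 10 < 30  ✔
10. p = 30 ≠ 33, but s = 2 = 2 (second disjunct)  ✔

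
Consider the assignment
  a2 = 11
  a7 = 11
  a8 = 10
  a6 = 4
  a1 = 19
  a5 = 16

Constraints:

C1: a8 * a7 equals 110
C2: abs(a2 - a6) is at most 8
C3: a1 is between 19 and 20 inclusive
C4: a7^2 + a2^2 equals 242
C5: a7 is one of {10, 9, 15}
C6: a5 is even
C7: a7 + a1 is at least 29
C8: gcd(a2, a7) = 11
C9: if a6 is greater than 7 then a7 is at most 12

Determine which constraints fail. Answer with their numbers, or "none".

C1: a8 * a7 = 10 * 11 = 110 — holds.
C2: abs(11 - 4) = 7; 7 ≤ 8 — holds.
C3: a1 = 19 lies in [19, 20] — holds.
C4: a7^2 + a2^2 = 11^2 + 11^2 = 121 + 121 = 242 — holds.
C5: a7 = 11 is not in {10, 9, 15} — does not hold.
C6: a5 = 16 is even — holds.
C7: a7 + a1 = 11 + 19 = 30; 30 ≥ 29 — holds.
C8: gcd(11, 11) = 11 — holds.
C9: a6 = 4, not > 7; antecedent false, conditional vacuously true — holds.

Violated: 5.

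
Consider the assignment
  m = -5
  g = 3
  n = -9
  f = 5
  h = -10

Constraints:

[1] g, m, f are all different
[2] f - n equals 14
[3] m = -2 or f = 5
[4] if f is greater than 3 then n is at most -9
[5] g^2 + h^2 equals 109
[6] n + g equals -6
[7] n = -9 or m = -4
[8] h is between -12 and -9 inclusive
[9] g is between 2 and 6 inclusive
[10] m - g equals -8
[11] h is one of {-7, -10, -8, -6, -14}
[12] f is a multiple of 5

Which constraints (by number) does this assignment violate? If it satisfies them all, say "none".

[1] values 3, -5, 5 are pairwise distinct — OK.
[2] f - n = 5 - (-9) = 14 — OK.
[3] m = -5 ≠ -2, but f = 5 = 5 (second disjunct) — OK.
[4] f = 5 > 3, so we need n ≤ -9; n = -9 ≤ -9 — OK.
[5] g^2 + h^2 = 3^2 + (-10)^2 = 9 + 100 = 109 — OK.
[6] n + g = -9 + 3 = -6 — OK.
[7] n = -9 = -9 (first disjunct) — OK.
[8] h = -10 lies in [-12, -9] — OK.
[9] g = 3 lies in [2, 6] — OK.
[10] m - g = -5 - 3 = -8 — OK.
[11] h = -10 is in {-7, -10, -8, -6, -14} — OK.
[12] 5 / 5 = 1, so 5 divides 5 — OK.

All constraints are satisfied.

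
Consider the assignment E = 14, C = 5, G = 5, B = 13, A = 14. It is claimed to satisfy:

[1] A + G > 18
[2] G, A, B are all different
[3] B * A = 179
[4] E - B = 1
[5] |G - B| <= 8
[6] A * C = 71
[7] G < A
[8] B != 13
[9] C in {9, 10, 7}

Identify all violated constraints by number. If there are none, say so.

[1] A + G = 14 + 5 = 19; 19 > 18  ✓
[2] values 5, 14, 13 are pairwise distinct  ✓
[3] B * A = 13 * 14 = 182, not 179  ✗
[4] E - B = 14 - 13 = 1  ✓
[5] |5 - 13| = 8; 8 ≤ 8  ✓
[6] A * C = 14 * 5 = 70, not 71  ✗
[7] G = 5, A = 14; 5 < 14  ✓
[8] B = 13, but 13 is required to differ  ✗
[9] C = 5 is not in {9, 10, 7}  ✗

Constraints 3, 6, 8, 9 do not hold.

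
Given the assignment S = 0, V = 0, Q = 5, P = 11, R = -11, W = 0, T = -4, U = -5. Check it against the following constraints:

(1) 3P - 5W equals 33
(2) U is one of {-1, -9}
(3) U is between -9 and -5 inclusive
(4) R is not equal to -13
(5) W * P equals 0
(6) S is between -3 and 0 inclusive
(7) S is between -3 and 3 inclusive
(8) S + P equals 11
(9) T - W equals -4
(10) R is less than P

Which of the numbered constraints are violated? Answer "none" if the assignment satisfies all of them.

No — constraint 2 is not satisfied.

(1) 3P - 5W = 3(11) - 5(0) = 33  holds
(2) U = -5 is not in {-1, -9}  fails
(3) U = -5 lies in [-9, -5]  holds
(4) R = -11, and -11 ≠ -13  holds
(5) W * P = 0 * 11 = 0  holds
(6) S = 0 lies in [-3, 0]  holds
(7) S = 0 lies in [-3, 3]  holds
(8) S + P = 0 + 11 = 11  holds
(9) T - W = -4 - 0 = -4  holds
(10) R = -11, P = 11; -11 < 11  holds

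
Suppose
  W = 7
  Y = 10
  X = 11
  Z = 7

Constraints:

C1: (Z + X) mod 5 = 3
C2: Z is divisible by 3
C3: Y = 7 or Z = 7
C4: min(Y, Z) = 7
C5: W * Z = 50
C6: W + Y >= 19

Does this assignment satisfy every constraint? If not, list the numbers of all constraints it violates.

Constraints 2, 5, 6 do not hold.

C1: Z + X = 18; 18 mod 5 = 3 — holds.
C2: 7 = 3*2 + 1, so 3 does not divide 7 — does not hold.
C3: Y = 10 ≠ 7, but Z = 7 = 7 (second disjunct) — holds.
C4: min(10, 7) = 7 — holds.
C5: W * Z = 7 * 7 = 49, not 50 — does not hold.
C6: W + Y = 7 + 10 = 17; 17 < 19, bound 19 not met — does not hold.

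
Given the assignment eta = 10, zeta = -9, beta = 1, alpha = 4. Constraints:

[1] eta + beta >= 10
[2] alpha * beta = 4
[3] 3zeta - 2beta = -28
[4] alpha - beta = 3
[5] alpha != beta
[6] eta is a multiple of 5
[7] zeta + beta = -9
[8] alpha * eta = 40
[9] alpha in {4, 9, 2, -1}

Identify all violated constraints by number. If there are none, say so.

[1] eta + beta = 10 + 1 = 11; 11 ≥ 10 — satisfied.
[2] alpha * beta = 4 * 1 = 4 — satisfied.
[3] 3zeta - 2beta = 3(-9) - 2(1) = -29, not -28 — violated.
[4] alpha - beta = 4 - 1 = 3 — satisfied.
[5] alpha = 4, beta = 1; distinct — satisfied.
[6] 10 / 5 = 2, so 5 divides 10 — satisfied.
[7] zeta + beta = -9 + 1 = -8, not -9 — violated.
[8] alpha * eta = 4 * 10 = 40 — satisfied.
[9] alpha = 4 is in {4, 9, 2, -1} — satisfied.

The assignment fails constraints 3 and 7.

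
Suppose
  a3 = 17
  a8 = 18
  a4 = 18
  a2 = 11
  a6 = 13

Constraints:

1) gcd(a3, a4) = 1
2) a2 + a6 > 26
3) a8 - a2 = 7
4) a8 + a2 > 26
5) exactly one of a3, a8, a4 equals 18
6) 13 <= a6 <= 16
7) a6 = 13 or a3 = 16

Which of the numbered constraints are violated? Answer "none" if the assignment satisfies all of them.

Violated: 2, 5.

1) gcd(17, 18) = 1 — holds.
2) a2 + a6 = 11 + 13 = 24; 24 ≤ 26, bound 26 not met — does not hold.
3) a8 - a2 = 18 - 11 = 7 — holds.
4) a8 + a2 = 18 + 11 = 29; 29 > 26 — holds.
5) a3=17, a8=18, a4=18; 2 of them equal 18, not exactly one — does not hold.
6) a6 = 13 lies in [13, 16] — holds.
7) a6 = 13 = 13 (first disjunct) — holds.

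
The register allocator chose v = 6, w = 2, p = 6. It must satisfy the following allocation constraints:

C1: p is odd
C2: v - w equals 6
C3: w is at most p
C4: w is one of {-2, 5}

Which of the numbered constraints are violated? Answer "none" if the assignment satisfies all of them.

Constraints 1, 2, and 4 are violated.

C1: p = 6 is even — does not hold.
C2: v - w = 6 - 2 = 4, not 6 — does not hold.
C3: w = 2, p = 6; 2 ≤ 6 — holds.
C4: w = 2 is not in {-2, 5} — does not hold.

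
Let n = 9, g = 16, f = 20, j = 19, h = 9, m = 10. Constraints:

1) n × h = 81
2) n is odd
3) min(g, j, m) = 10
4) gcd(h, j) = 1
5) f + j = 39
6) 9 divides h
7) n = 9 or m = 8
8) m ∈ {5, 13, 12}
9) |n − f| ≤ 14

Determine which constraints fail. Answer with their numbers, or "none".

1) n × h = 9 × 9 = 81 — satisfied.
2) n = 9 is odd — satisfied.
3) min(16, 19, 10) = 10 — satisfied.
4) gcd(9, 19) = 1 — satisfied.
5) f + j = 20 + 19 = 39 — satisfied.
6) 9 / 9 = 1, so 9 divides 9 — satisfied.
7) n = 9 = 9 (first disjunct) — satisfied.
8) m = 10 is not in {5, 13, 12} — violated.
9) |9 − 20| = 11; 11 ≤ 14 — satisfied.

Constraint 8 is violated.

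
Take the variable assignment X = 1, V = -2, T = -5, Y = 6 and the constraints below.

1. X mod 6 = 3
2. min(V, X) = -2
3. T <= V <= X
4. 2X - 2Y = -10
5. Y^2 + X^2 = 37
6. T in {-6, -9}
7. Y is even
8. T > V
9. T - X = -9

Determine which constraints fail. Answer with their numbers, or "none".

1. 1 mod 6 = 1, not 3  fails
2. min(-2, 1) = -2  holds
3. values -5 <= -2 <= 1  holds
4. 2X - 2Y = 2(1) - 2(6) = -10  holds
5. Y^2 + X^2 = 6^2 + 1^2 = 36 + 1 = 37  holds
6. T = -5 is not in {-6, -9}  fails
7. Y = 6 is even  holds
8. T = -5, V = -2; -5 ≤ -2 (want >)  fails
9. T - X = -5 - 1 = -6, not -9  fails

The assignment fails constraints 1, 6, 8, and 9.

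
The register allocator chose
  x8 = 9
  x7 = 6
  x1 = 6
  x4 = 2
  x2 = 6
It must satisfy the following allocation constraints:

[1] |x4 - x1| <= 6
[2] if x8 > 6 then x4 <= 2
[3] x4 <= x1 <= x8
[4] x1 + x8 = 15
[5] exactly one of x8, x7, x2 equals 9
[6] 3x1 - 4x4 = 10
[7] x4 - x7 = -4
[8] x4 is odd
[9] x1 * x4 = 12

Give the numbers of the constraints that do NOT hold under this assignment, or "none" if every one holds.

[1] |2 - 6| = 4; 4 ≤ 6  ✓
[2] x8 = 9 > 6, so we need x4 ≤ 2; x4 = 2 ≤ 2  ✓
[3] values 2 <= 6 <= 9  ✓
[4] x1 + x8 = 6 + 9 = 15  ✓
[5] x8=9, x7=6, x2=6; 1 of them equals 9  ✓
[6] 3x1 - 4x4 = 3(6) - 4(2) = 10  ✓
[7] x4 - x7 = 2 - 6 = -4  ✓
[8] x4 = 2 is even  ✗
[9] x1 * x4 = 6 * 2 = 12  ✓

The assignment fails constraint 8.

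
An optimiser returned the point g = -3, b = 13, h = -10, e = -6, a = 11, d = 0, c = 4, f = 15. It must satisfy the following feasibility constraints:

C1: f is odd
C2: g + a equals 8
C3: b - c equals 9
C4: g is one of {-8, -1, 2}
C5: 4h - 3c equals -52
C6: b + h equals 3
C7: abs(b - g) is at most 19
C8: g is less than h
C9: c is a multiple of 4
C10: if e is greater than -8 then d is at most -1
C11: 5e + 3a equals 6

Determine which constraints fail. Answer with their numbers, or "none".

C1: f = 15 is odd  true
C2: g + a = -3 + 11 = 8  true
C3: b - c = 13 - 4 = 9  true
C4: g = -3 is not in {-8, -1, 2}  false
C5: 4h - 3c = 4(-10) - 3(4) = -52  true
C6: b + h = 13 + (-10) = 3  true
C7: abs(13 - (-3)) = 16; 16 ≤ 19  true
C8: g = -3, h = -10; -3 ≥ -10 (want <)  false
C9: 4 / 4 = 1, so 4 divides 4  true
C10: e = -6 > -8, so we need d ≤ -1; but d = 0 > -1  false
C11: 5e + 3a = 5(-6) + 3(11) = 3, not 6  false

Constraints 4, 8, 10, 11 do not hold.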